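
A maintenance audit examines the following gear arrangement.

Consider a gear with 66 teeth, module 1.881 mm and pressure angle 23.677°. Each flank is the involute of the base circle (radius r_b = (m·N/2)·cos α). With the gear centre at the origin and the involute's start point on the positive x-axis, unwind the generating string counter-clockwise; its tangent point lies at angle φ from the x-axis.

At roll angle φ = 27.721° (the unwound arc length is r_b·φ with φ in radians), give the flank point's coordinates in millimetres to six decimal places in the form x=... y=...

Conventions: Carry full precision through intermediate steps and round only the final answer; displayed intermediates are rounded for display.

single-mesh involute tooth geometry (66T wheel at module 1.881)
pitch radius r_p = m·N/2 = 1.881·66/2 = 62.073000
base radius r_b = r_p·cos α = 62.073000·cos 23.677° = 56.847935
roll angle φ = 27.721° = 0.48382272 rad
x = r_b·(cos φ + φ·sin φ) = 63.117201
y = r_b·(sin φ − φ·cos φ) = 2.096292

x=63.117201 y=2.096292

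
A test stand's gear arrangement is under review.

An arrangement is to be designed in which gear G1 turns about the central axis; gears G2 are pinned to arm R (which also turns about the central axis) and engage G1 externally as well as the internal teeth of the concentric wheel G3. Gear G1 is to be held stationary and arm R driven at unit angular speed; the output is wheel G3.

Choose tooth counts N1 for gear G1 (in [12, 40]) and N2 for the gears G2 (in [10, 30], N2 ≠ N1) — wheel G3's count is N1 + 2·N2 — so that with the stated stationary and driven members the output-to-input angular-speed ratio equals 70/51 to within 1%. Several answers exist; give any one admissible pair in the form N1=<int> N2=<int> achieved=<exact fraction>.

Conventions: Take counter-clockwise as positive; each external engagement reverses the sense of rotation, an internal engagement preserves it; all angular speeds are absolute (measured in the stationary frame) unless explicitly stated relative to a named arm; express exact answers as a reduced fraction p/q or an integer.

design class (target 70/51): planetary set
Willis with ω_sun = 0: ω_ring/ω_arm = (N1+N3)/N3; set equal to 70/51  ⇒  N3/N1 = 1/(70/51 − 1) = 51/19
N3 = N1 + 2·N2  ⇒  N2/N1 = (N3/N1 − 1)/2 = (51/19 − 1)/2 = 16/19
smallest multiple with N1 ≥ 12 and N2 ≥ 10: k = 1  ⇒  N1 = 1·19 = 19, N2 = 1·16 = 16 (N1 ≤ 40, N2 ≤ 30, N2 ≠ N1 ✓), N3 = 19 + 2·16 = 51
check: (N1+N3)/N3 with N1 = 19, N3 = 51 gives 70/51; |achieved − target| = 0 ≤ 7/510 ✓

N1=19 N2=16 achieved=70/51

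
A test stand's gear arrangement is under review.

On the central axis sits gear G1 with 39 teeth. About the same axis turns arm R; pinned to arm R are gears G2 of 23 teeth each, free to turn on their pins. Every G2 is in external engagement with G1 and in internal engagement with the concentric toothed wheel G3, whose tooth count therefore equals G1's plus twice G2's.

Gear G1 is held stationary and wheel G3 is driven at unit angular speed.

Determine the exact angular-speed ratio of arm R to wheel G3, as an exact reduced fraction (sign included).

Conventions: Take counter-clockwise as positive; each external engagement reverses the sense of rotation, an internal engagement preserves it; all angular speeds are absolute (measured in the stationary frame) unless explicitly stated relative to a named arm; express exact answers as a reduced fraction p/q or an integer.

planetary set (39T centre, 23T on arm, 85T internal) — Willis relation
ring teeth: 39 + 2·23 = 85
39(ω_sun−ω_arm) = −85(ω_ring−ω_arm),  ω_sun = 0, ω_ring = 1
39(0−ω_arm) = −85(1−ω_arm)  ⇒  124·ω_arm = 85  ⇒  ω_arm = 85/124
ω_out/ω_in = 85/124

85/124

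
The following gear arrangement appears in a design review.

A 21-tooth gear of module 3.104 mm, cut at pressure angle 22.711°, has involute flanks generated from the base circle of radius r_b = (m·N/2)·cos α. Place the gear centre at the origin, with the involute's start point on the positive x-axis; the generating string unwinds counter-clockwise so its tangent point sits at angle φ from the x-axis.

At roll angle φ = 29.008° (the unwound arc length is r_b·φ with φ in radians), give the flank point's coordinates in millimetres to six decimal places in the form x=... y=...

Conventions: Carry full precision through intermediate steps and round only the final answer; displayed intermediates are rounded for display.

x=33.674716 y=1.267510

class = single-mesh tooth geometry [base-circle involute, m = 3.104, 21T]
pitch radius r_p = m·N/2 = 3.104·21/2 = 32.592000
base radius r_b = r_p·cos α = 32.592000·cos 22.711° = 30.064946
roll angle φ = 29.008° = 0.50628511 rad
x = r_b·(cos φ + φ·sin φ) = 33.674716
y = r_b·(sin φ − φ·cos φ) = 1.267510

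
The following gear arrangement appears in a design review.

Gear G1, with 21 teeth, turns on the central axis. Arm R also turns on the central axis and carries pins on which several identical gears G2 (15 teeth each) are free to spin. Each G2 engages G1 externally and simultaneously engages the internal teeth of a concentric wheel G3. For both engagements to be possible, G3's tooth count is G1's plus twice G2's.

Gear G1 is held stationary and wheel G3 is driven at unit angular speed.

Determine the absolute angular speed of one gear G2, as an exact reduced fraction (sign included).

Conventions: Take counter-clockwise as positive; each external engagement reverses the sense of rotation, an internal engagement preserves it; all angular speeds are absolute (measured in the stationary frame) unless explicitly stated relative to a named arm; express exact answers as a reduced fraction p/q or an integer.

topology: planetary set — G1 21T / G2 15T / G3 51T, arm = carrier (Willis)
ring teeth: 21 + 2·15 = 51
21(ω_sun−ω_arm) = −51(ω_ring−ω_arm),  ω_sun = 0, ω_ring = 1
21(0−ω_arm) = −51(1−ω_arm)  ⇒  72·ω_arm = 51  ⇒  ω_arm = 17/24
sun–planet mesh: 21·(0−17/24) = −15·(ω_p−ω_arm)  ⇒  ω_p−ω_arm = 119/120
ω_p = 17/24 + 119/120 = 17/10
exact speed ratio = 17/10

17/10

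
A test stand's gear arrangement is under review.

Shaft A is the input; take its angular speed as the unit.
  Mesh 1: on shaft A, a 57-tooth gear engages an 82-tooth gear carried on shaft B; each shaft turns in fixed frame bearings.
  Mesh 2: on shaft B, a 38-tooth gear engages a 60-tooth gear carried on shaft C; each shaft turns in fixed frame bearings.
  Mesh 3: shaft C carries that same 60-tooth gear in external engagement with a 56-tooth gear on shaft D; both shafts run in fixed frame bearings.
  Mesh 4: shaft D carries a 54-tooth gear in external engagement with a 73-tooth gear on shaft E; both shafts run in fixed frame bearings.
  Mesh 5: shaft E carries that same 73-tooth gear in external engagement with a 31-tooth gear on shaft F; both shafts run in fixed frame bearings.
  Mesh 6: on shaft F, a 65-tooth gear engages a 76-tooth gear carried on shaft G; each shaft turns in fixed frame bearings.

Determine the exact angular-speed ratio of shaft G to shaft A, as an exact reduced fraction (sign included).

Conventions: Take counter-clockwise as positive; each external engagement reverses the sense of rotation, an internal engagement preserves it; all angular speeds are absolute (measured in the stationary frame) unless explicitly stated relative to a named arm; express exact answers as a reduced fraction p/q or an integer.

class = fixed-axis compound train [6 meshes; 6 ratios multiply, 6 sense flips]
mesh 1 [57T→82T]: running ratio 57/82, sense −
mesh 2 [38T→60T]: running ratio 361/820, sense +
mesh 3 [60T→56T]: running ratio 1083/2296, sense −
mesh 4 [54T→73T]: running ratio 29241/83804, sense +
mesh 5 [73T→31T]: running ratio 29241/35588, sense −
mesh 6 [65T→76T]: running ratio 100035/142352, sense +
ω_out/ω_in = 100035/142352

100035/142352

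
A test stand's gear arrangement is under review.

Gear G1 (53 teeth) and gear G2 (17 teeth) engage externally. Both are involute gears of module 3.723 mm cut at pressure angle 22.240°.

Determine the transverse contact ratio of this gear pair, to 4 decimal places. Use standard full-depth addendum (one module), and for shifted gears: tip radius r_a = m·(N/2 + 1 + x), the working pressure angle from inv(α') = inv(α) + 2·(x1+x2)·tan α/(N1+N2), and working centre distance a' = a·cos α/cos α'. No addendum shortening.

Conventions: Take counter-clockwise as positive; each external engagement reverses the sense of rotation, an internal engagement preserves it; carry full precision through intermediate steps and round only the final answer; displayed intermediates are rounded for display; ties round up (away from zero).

1.5514

topology: single-mesh involute geometry — m = 3.723, 53T/17T pair
base radii: r_b1 = 91.319882, r_b2 = 29.291283
tip radii: r_a1 = 102.382500, r_a2 = 35.368500
no profile shift: α' = α, a' = a
action lengths: √(r_a1²−r_b1²) = 46.290987, √(r_a2²−r_b2²) = 19.823005
base pitch p_b = π·m·cos α = 10.826033
CR = (46.290987 + 19.823005 − 130.305000·sin 22.24000°)/10.826033 = 1.551375
contact ratio ≈ 1.5514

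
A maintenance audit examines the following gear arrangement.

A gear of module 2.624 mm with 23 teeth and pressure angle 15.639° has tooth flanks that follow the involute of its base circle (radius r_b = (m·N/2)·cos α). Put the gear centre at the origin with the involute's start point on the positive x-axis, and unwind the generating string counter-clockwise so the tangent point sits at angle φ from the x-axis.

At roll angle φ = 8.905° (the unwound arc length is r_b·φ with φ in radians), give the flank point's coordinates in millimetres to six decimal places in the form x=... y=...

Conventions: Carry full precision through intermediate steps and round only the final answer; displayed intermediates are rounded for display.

x=29.407718 y=0.036278

single-mesh involute tooth geometry (23T wheel at module 2.624)
pitch radius r_p = m·N/2 = 2.624·23/2 = 30.176000
base radius r_b = r_p·cos α = 30.176000·cos 15.639° = 29.058863
roll angle φ = 8.905° = 0.15542157 rad
x = r_b·(cos φ + φ·sin φ) = 29.407718
y = r_b·(sin φ − φ·cos φ) = 0.036278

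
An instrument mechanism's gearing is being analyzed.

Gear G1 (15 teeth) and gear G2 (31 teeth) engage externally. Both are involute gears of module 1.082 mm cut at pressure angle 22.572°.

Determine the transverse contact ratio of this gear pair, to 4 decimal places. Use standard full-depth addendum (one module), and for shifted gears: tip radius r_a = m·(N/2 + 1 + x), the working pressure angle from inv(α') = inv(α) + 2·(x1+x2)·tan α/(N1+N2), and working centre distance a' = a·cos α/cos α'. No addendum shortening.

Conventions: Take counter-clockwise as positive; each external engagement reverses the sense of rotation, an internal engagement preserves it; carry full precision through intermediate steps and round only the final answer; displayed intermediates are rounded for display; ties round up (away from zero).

topology: single-mesh involute geometry — m = 1.082, 15T/31T pair
base radii: r_b1 = 7.493374, r_b2 = 15.486306
tip radii: r_a1 = 9.197000, r_a2 = 17.853000
no profile shift: α' = α, a' = a
action lengths: √(r_a1²−r_b1²) = 5.332369, √(r_a2²−r_b2²) = 8.882788
base pitch p_b = π·m·cos α = 3.138817
CR = (5.332369 + 8.882788 − 24.886000·sin 22.57200°)/3.138817 = 1.485532
contact ratio ≈ 1.4855

1.4855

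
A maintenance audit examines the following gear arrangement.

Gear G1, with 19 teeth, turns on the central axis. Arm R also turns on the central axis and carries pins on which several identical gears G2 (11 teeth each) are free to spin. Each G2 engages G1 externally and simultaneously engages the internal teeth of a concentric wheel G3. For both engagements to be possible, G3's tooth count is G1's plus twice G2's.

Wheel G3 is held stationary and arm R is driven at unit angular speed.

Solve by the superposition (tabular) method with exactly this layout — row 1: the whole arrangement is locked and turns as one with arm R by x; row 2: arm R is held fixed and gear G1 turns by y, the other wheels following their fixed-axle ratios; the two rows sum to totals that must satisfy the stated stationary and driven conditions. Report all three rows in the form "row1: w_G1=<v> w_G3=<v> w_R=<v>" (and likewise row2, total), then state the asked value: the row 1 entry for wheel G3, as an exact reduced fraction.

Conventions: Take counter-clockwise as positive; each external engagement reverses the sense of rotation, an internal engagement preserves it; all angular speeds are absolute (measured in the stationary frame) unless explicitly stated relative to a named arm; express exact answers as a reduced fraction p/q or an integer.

recognized (axles ride arm R): planetary set, 19/11/41 teeth
row 1 (train locked, turned with arm): all members turn x
row 2 (arm held, sun turns y): ω_ring = −(19/41)·y, ω_arm = 0
boundary: total ω_ring = x − (19/41)·y = 0 and total ω_arm = x = 1  ⇒  y = 41/19, x = 1
row 2 ring = −(19/41)·41/19 = -1
totals (row 1 + row 2): sun 1 + 41/19 = 60/19, ring 1 + (-1) = 0, arm 1 + 0 = 1
asked cell (row1, ring) = 1

row1: w_G1=1 w_G3=1 w_R=1
row2: w_G1=41/19 w_G3=-1 w_R=0
total: w_G1=60/19 w_G3=0 w_R=1
asked value: 1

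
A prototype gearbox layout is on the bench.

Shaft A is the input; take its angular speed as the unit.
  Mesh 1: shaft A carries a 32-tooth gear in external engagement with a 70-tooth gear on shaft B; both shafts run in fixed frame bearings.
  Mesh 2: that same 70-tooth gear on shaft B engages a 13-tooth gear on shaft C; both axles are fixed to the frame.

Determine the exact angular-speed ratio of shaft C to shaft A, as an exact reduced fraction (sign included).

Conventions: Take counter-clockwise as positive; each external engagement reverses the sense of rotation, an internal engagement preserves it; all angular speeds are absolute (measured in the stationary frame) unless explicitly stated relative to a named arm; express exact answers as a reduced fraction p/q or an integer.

class = fixed-axis compound train [2 meshes; 2 ratios multiply, 2 sense flips]
mesh 1 [32T→70T]: running ratio 16/35, sense −
mesh 2 [70T→13T]: running ratio 32/13, sense +
ω_out/ω_in = 32/13

32/13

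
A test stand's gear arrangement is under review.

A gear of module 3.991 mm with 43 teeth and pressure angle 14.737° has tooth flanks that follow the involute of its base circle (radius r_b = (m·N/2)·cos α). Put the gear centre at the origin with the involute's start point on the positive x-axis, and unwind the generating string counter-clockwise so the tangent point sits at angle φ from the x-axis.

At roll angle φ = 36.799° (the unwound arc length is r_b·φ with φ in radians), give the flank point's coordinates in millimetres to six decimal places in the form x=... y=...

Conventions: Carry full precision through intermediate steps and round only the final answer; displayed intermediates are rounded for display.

x=98.374284 y=7.030569

recognized (one wheel, involute flank): single-mesh tooth geometry, m = 3.991, N = 43
pitch radius r_p = m·N/2 = 3.991·43/2 = 85.806500
base radius r_b = r_p·cos α = 85.806500·cos 14.737° = 82.983782
roll angle φ = 36.799° = 0.64226371 rad
x = r_b·(cos φ + φ·sin φ) = 98.374284
y = r_b·(sin φ − φ·cos φ) = 7.030569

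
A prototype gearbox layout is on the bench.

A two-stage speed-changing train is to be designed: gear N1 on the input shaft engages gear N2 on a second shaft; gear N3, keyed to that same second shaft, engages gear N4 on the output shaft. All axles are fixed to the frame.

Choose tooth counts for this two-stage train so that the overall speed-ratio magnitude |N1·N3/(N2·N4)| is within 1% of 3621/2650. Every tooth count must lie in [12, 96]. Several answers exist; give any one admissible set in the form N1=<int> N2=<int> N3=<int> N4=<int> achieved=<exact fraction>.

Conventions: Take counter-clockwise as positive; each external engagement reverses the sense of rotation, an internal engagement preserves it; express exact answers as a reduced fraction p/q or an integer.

N1=51 N2=50 N3=71 N4=53 achieved=3621/2650

design class (target 3621/2650): fixed-axis compound train
target = 3621/2650 in lowest terms: an exact hit needs N1·N3 = k·3621 and N2·N4 = k·2650 for one integer k, every count in [12, 96]; additionally prefer no 1:1 stage (N1 ≠ N2, N3 ≠ N4)
k = 1: N1·N3 = 3621 = 51·71, N2·N4 = 2650 = 50·53
achieved = 51·71/(50·53) = 3621/2650; |achieved − target| = 0 ≤ 3621/265000 ✓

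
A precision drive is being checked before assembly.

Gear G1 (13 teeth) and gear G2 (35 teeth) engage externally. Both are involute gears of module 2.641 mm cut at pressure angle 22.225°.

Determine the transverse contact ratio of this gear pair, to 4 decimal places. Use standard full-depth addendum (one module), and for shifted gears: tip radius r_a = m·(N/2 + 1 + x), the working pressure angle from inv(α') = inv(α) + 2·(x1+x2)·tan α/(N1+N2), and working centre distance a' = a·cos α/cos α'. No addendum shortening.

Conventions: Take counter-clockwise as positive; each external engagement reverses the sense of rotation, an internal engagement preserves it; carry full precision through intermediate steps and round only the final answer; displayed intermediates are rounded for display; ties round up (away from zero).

1.4900

topology: single-mesh involute geometry — m = 2.641, 13T/35T pair
base radii: r_b1 = 15.891126, r_b2 = 42.783800
tip radii: r_a1 = 19.807500, r_a2 = 48.858500
no profile shift: α' = α, a' = a
action lengths: √(r_a1²−r_b1²) = 11.824093, √(r_a2²−r_b2²) = 23.594480
base pitch p_b = π·m·cos α = 7.680530
CR = (11.824093 + 23.594480 − 63.384000·sin 22.22500°)/7.680530 = 1.489989
contact ratio ≈ 1.4900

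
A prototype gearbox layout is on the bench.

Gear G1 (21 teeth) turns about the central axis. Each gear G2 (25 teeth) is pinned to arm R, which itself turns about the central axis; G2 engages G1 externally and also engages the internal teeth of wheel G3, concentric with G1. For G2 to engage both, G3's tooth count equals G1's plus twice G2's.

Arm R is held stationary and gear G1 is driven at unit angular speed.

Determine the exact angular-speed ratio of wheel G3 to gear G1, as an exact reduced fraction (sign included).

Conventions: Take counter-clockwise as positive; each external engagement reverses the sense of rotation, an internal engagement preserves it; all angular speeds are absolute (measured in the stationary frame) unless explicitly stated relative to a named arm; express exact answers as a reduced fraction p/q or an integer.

-21/71

class = planetary set [G3 = 21+2·25 = 71; Willis about the carrier]
ring teeth: 21 + 2·25 = 71
21(ω_sun−ω_arm) = −71(ω_ring−ω_arm),  ω_arm = 0, ω_sun = 1
ω_ring = 0 − (21/71)(1−0) = -21/71
ω_out/ω_in = -21/71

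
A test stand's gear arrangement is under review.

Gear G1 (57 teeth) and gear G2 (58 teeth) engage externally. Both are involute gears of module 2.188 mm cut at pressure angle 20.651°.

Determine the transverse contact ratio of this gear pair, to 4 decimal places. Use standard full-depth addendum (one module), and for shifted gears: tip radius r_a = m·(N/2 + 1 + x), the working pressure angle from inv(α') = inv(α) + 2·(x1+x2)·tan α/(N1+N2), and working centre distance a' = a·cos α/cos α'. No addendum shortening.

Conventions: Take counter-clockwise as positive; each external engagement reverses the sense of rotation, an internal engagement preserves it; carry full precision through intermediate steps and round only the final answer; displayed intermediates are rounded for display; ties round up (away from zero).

1.7425

topology: single-mesh involute geometry — m = 2.188, 57T/58T pair
base radii: r_b1 = 58.351248, r_b2 = 59.374954
tip radii: r_a1 = 64.546000, r_a2 = 65.640000
no profile shift: α' = α, a' = a
action lengths: √(r_a1²−r_b1²) = 27.591991, √(r_a2²−r_b2²) = 27.986147
base pitch p_b = π·m·cos α = 6.432135
CR = (27.591991 + 27.986147 − 125.810000·sin 20.65100°)/6.432135 = 1.742521
contact ratio ≈ 1.7425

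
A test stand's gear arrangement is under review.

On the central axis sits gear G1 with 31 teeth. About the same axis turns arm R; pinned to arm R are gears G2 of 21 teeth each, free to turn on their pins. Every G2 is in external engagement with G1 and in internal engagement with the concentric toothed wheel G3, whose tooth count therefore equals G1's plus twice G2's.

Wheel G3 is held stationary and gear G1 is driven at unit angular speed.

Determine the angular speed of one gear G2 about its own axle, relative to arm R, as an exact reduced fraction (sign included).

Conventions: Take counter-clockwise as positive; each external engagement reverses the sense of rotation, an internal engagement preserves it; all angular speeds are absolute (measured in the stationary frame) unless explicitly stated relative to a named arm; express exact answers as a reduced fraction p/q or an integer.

-2263/2184

planetary set (31T centre, 21T on arm, 73T internal) — Willis relation
ring teeth: 31 + 2·21 = 73
31(ω_sun−ω_arm) = −73(ω_ring−ω_arm),  ω_ring = 0, ω_sun = 1
31(1−ω_arm) = −73(0−ω_arm)  ⇒  104·ω_arm = 31  ⇒  ω_arm = 31/104
sun–planet mesh: 31·(1−31/104) = −21·(ω_p−ω_arm)  ⇒  ω_p−ω_arm = -2263/2184
exact speed ratio = -2263/2184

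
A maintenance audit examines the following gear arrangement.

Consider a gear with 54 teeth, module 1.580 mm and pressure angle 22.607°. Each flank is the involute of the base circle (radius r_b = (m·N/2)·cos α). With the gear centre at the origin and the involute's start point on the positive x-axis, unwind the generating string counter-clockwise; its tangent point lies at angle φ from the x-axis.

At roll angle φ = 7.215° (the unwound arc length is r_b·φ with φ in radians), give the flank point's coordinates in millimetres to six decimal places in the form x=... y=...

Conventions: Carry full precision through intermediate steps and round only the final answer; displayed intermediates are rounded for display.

x=39.693154 y=0.026172

class = single-mesh tooth geometry [base-circle involute, m = 1.580, 54T]
pitch radius r_p = m·N/2 = 1.580·54/2 = 42.660000
base radius r_b = r_p·cos α = 42.660000·cos 22.607° = 39.382145
roll angle φ = 7.215° = 0.12592551 rad
x = r_b·(cos φ + φ·sin φ) = 39.693154
y = r_b·(sin φ − φ·cos φ) = 0.026172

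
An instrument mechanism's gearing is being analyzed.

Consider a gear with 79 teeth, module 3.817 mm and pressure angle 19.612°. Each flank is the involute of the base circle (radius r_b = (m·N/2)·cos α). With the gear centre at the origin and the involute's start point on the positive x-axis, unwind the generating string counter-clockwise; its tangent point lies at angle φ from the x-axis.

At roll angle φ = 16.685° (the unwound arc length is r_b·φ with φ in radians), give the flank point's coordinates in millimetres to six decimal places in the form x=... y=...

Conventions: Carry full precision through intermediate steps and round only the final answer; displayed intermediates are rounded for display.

class = single-mesh tooth geometry [base-circle involute, m = 3.817, 79T]
pitch radius r_p = m·N/2 = 3.817·79/2 = 150.771500
base radius r_b = r_p·cos α = 150.771500·cos 19.612° = 142.024819
roll angle φ = 16.685° = 0.29120819 rad
x = r_b·(cos φ + φ·sin φ) = 147.919759
y = r_b·(sin φ − φ·cos φ) = 1.159221

x=147.919759 y=1.159221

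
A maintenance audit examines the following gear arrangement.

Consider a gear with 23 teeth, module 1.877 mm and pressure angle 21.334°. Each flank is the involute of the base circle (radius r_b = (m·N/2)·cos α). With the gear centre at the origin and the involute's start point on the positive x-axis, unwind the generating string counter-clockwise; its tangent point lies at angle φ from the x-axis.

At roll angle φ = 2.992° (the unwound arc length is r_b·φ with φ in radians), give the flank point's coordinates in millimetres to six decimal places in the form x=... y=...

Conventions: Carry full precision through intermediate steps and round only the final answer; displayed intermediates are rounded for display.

x=20.133760 y=0.000954

class = single-mesh tooth geometry [base-circle involute, m = 1.877, 23T]
pitch radius r_p = m·N/2 = 1.877·23/2 = 21.585500
base radius r_b = r_p·cos α = 21.585500·cos 21.334° = 20.106365
roll angle φ = 2.992° = 0.05222025 rad
x = r_b·(cos φ + φ·sin φ) = 20.133760
y = r_b·(sin φ − φ·cos φ) = 0.000954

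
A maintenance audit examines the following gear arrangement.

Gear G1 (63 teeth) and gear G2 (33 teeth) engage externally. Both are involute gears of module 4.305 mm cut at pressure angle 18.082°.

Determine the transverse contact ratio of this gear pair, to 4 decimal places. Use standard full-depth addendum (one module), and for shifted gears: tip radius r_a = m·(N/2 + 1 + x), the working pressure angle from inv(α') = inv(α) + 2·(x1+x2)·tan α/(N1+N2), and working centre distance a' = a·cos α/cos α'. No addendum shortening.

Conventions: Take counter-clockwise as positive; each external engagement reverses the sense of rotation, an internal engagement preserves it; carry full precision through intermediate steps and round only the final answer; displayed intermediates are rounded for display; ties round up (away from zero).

recognized (one external pair, fixed centres): single-mesh tooth geometry, m = 4.305, N1 = 63, N2 = 33
base radii: r_b1 = 128.910291, r_b2 = 67.524438
tip radii: r_a1 = 139.912500, r_a2 = 75.337500
no profile shift: α' = α, a' = a
action lengths: √(r_a1²−r_b1²) = 54.384230, √(r_a2²−r_b2²) = 33.409417
base pitch p_b = π·m·cos α = 12.856623
CR = (54.384230 + 33.409417 − 206.640000·sin 18.08200°)/12.856623 = 1.840077
contact ratio ≈ 1.8401

1.8401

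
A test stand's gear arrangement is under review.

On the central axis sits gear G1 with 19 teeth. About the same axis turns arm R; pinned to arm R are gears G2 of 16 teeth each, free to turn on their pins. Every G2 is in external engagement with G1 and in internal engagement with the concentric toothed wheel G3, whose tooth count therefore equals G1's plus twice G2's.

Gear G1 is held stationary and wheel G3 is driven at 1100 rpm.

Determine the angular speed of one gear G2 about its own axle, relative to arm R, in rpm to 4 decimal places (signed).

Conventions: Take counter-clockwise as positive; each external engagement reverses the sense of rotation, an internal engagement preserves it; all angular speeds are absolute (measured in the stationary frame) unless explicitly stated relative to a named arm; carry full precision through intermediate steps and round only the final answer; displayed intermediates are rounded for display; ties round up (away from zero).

topology: planetary set — G1 19T / G2 16T / G3 51T, arm = carrier (Willis)
normalise by the input: solve with ω_ring = 1, then scale by 1100 rpm
ring teeth: 19 + 2·16 = 51
19(ω_sun−ω_arm) = −51(ω_ring−ω_arm),  ω_sun = 0, ω_ring = 1
19(0−ω_arm) = −51(1−ω_arm)  ⇒  70·ω_arm = 51  ⇒  ω_arm = 51/70
sun–planet mesh: 19·(0−51/70) = −16·(ω_p−ω_arm)  ⇒  ω_p−ω_arm = 969/1120
scale: ω_p−ω_arm = 969/1120 × 1100 rpm = +951.6964 rpm

+951.6964 rpm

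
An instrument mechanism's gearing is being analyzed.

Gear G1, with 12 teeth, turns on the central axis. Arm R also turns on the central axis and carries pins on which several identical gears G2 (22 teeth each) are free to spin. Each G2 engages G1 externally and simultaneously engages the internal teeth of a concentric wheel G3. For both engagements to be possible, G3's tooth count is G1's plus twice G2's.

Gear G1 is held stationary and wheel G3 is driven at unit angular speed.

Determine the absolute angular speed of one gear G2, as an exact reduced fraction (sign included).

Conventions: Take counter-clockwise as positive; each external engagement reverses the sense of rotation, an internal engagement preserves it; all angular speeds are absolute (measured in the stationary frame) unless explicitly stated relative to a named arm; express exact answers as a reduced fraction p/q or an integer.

recognized (axles ride arm R): planetary set, 12/22/56 teeth
ring teeth: 12 + 2·22 = 56
12(ω_sun−ω_arm) = −56(ω_ring−ω_arm),  ω_sun = 0, ω_ring = 1
12(0−ω_arm) = −56(1−ω_arm)  ⇒  68·ω_arm = 56  ⇒  ω_arm = 14/17
sun–planet mesh: 12·(0−14/17) = −22·(ω_p−ω_arm)  ⇒  ω_p−ω_arm = 84/187
ω_p = 14/17 + 84/187 = 14/11
exact speed ratio = 14/11

14/11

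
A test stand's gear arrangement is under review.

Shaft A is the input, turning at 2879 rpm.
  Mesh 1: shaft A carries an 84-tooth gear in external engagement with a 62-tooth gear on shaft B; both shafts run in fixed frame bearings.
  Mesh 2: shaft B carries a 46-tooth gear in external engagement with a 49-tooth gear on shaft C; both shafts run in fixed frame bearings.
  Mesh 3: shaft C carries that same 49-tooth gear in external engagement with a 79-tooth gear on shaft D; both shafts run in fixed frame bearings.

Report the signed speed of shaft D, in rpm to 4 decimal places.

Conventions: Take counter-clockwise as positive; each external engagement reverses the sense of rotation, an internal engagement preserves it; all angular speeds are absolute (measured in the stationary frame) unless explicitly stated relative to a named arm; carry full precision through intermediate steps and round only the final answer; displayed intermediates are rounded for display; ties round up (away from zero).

class = fixed-axis compound train [3 meshes; 3 ratios multiply, 3 sense flips]
mesh 1 [84T→62T]: ω = 2879.0000×84/62 = 3900.5806 rpm, sense flips to −
mesh 2 [46T→49T]: ω = 3900.5806×46/49 = 3661.7696 rpm, sense flips to +
mesh 3 [49T→79T]: ω = 3661.7696×49/79 = 2271.2242 rpm, sense flips to −
signed output speed = -2271.2242 rpm

-2271.2242 rpm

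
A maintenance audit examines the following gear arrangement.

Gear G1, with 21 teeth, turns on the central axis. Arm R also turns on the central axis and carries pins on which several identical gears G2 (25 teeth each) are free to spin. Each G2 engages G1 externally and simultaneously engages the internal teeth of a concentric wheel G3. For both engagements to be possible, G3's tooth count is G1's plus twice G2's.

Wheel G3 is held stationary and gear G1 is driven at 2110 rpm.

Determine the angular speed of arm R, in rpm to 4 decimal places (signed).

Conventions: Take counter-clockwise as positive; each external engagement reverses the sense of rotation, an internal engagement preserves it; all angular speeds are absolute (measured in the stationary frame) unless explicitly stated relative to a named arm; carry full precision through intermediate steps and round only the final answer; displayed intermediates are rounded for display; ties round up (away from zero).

+481.6304 rpm

class = planetary set [G3 = 21+2·25 = 71; Willis about the carrier]
normalise by the input: solve with ω_sun = 1, then scale by 2110 rpm
ring teeth: 21 + 2·25 = 71
21(ω_sun−ω_arm) = −71(ω_ring−ω_arm),  ω_ring = 0, ω_sun = 1
21(1−ω_arm) = −71(0−ω_arm)  ⇒  92·ω_arm = 21  ⇒  ω_arm = 21/92
scale: ω_arm = 21/92 × 2110 rpm = +481.6304 rpm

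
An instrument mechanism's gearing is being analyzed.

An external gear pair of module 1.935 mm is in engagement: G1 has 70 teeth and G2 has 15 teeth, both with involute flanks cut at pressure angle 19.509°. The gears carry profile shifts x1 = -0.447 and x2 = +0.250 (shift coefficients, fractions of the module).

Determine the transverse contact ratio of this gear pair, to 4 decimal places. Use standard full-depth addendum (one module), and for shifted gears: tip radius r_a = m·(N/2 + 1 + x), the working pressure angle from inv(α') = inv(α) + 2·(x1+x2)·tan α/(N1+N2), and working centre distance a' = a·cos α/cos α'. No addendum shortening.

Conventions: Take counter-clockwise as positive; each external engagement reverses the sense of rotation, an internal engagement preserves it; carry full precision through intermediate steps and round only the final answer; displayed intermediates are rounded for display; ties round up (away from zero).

1.6308

single-mesh involute tooth geometry (70T engaging 15T at module 1.935)
base radii: r_b1 = 63.836843, r_b2 = 13.679324
tip radii: r_a1 = 68.795055, r_a2 = 16.931250
inv(α') = inv(19.509°) + 2·(-0.447+0.250)·tan α/(70+15) = 0.01215681  ⇒  α' = 18.72599°
a' = a·cos α / cos α' = 82.2375·cos 19.509°/cos 18.72599° = 81.848859
action lengths: √(r_a1²−r_b1²) = 25.644045, √(r_a2²−r_b2²) = 9.977141
base pitch p_b = π·m·cos α = 5.729982
CR = (25.644045 + 9.977141 − 81.848859·sin 18.72599°)/5.729982 = 1.630757
contact ratio ≈ 1.6308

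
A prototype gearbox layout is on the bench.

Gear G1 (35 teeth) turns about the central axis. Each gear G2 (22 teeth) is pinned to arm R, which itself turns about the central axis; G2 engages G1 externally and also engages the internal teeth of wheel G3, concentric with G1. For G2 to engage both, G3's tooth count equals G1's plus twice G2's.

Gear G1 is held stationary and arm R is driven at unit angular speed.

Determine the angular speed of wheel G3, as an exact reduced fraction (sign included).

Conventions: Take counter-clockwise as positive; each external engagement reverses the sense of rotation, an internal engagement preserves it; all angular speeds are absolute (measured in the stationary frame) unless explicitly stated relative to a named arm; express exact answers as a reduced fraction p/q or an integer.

topology: planetary set — G1 35T / G2 22T / G3 79T, arm = carrier (Willis)
ring teeth: 35 + 2·22 = 79
35(ω_sun−ω_arm) = −79(ω_ring−ω_arm),  ω_sun = 0, ω_arm = 1
ω_ring = 1 − (35/79)(0−1) = 114/79
exact speed ratio = 114/79

114/79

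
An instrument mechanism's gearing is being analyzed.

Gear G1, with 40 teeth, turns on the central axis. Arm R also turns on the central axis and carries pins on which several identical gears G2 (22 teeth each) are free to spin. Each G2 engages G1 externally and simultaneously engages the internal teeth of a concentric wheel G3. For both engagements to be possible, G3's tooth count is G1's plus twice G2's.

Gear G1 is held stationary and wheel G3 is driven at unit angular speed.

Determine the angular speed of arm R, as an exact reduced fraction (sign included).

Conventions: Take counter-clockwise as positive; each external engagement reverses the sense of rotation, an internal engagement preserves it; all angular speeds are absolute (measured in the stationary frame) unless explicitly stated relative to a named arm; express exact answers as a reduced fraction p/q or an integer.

21/31

recognized (axles ride arm R): planetary set, 40/22/84 teeth
ring teeth: 40 + 2·22 = 84
40(ω_sun−ω_arm) = −84(ω_ring−ω_arm),  ω_sun = 0, ω_ring = 1
40(0−ω_arm) = −84(1−ω_arm)  ⇒  124·ω_arm = 84  ⇒  ω_arm = 21/31
exact speed ratio = 21/31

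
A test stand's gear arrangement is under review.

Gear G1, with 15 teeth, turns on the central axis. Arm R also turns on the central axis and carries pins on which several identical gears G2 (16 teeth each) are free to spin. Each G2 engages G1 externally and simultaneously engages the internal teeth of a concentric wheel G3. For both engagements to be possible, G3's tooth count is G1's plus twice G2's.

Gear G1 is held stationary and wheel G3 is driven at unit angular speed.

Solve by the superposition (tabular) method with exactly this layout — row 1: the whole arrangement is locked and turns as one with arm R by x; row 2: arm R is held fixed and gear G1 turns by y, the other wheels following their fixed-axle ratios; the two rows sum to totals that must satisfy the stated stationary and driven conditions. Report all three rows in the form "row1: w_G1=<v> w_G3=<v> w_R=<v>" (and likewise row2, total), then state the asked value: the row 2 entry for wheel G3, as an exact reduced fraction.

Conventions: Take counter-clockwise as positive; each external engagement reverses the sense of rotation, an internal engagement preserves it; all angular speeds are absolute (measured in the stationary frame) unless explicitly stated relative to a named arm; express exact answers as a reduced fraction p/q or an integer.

class = planetary set [G3 = 15+2·16 = 47; Willis about the carrier]
row 1 (train locked, turned with arm): all members turn x
superposition row 2 [arm held]: sun y, ring −(15/47)·y, arm 0
boundary: total ω_sun = x + y = 0 and total ω_ring = x − (15/47)·y = 1  ⇒  y = -47/62, x = 47/62
row 2 ring = −(15/47)·(-47/62) = 15/62
totals (row 1 + row 2): sun 47/62 + (-47/62) = 0, ring 47/62 + 15/62 = 1, arm 47/62 + 0 = 47/62
asked cell (row2, ring) = 15/62

row1: w_G1=47/62 w_G3=47/62 w_R=47/62
row2: w_G1=-47/62 w_G3=15/62 w_R=0
total: w_G1=0 w_G3=1 w_R=47/62
asked value: 15/62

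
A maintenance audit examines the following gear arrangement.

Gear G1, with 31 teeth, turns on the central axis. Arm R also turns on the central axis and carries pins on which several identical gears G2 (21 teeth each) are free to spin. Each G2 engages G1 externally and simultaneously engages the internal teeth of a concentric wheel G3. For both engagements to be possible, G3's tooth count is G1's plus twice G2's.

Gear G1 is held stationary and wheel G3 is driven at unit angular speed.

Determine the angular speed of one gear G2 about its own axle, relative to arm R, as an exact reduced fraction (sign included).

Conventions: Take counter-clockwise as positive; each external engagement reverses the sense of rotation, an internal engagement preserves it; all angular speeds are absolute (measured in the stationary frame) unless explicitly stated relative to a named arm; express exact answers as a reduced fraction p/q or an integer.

topology: planetary set — G1 31T / G2 21T / G3 73T, arm = carrier (Willis)
ring teeth: 31 + 2·21 = 73
31(ω_sun−ω_arm) = −73(ω_ring−ω_arm),  ω_sun = 0, ω_ring = 1
31(0−ω_arm) = −73(1−ω_arm)  ⇒  104·ω_arm = 73  ⇒  ω_arm = 73/104
sun–planet mesh: 31·(0−73/104) = −21·(ω_p−ω_arm)  ⇒  ω_p−ω_arm = 2263/2184
exact speed ratio = 2263/2184

2263/2184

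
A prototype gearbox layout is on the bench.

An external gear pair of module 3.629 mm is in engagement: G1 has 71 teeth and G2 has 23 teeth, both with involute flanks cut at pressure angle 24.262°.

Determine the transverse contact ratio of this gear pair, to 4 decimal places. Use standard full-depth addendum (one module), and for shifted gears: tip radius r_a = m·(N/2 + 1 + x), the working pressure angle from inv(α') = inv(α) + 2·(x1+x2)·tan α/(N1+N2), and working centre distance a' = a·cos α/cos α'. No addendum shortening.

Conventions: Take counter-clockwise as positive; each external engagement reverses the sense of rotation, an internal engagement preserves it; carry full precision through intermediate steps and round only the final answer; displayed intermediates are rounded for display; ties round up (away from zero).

topology: single-mesh involute geometry — m = 3.629, 71T/23T pair
base radii: r_b1 = 117.450764, r_b2 = 38.047430
tip radii: r_a1 = 132.458500, r_a2 = 45.362500
no profile shift: α' = α, a' = a
action lengths: √(r_a1²−r_b1²) = 61.241917, √(r_a2²−r_b2²) = 24.701203
base pitch p_b = π·m·cos α = 10.393872
CR = (61.241917 + 24.701203 − 170.563000·sin 24.26200°)/10.393872 = 1.525621
contact ratio ≈ 1.5256

1.5256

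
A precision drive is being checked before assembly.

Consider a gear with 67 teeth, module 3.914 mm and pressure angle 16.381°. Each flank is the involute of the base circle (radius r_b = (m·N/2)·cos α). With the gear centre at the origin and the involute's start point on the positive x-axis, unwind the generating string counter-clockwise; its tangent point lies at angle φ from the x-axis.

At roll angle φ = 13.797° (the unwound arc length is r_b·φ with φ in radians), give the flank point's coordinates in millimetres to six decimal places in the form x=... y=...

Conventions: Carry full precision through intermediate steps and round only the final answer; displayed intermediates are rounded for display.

x=129.391084 y=0.582121

single-mesh involute tooth geometry (67T wheel at module 3.914)
pitch radius r_p = m·N/2 = 3.914·67/2 = 131.119000
base radius r_b = r_p·cos α = 131.119000·cos 16.381° = 125.796559
roll angle φ = 13.797° = 0.24080308 rad
x = r_b·(cos φ + φ·sin φ) = 129.391084
y = r_b·(sin φ − φ·cos φ) = 0.582121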